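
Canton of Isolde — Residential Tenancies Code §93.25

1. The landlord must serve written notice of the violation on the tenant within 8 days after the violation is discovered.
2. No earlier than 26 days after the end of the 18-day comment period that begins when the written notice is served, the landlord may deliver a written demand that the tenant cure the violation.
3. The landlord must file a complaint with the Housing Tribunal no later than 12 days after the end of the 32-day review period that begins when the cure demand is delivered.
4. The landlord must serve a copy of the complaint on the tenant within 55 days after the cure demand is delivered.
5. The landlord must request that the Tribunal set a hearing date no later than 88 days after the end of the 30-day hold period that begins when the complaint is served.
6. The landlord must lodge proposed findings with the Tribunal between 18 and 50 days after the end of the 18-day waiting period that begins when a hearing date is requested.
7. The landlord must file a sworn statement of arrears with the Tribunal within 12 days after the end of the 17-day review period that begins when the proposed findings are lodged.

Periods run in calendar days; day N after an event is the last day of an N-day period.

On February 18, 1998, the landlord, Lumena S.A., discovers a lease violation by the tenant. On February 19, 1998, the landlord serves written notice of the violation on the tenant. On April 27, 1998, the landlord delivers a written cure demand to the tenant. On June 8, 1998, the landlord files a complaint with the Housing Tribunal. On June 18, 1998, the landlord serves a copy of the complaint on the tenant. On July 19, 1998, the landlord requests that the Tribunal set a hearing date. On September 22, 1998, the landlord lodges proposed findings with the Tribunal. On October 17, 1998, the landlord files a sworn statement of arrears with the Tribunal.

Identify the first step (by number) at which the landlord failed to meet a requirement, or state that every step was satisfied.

Step 1 — counting 8 days from February 18, 1998 (when the violation is discovered) gives a deadline of February 26, 1998; completed February 19, 1998, before the deadline.
Step 2 — must wait 26 days from March 9, 1998 (end of the 18-day comment period, which began when the written notice is served on February 19, 1998), so not before April 4, 1998; done April 27, 1998 — permitted.
Step 3 — counting 12 days from May 29, 1998 (end of the 32-day review period, which began when the cure demand is delivered on April 27, 1998) gives a deadline of June 10, 1998; done June 8, 1998 — timely.
Step 4 — counting 55 days from April 27, 1998 (when the cure demand is delivered) gives a deadline of June 21, 1998; completed June 18, 1998, before the deadline.
Step 5 — counting 88 days from July 18, 1998 (end of the 30-day hold period, which began when the complaint is served on June 18, 1998) gives a deadline of October 14, 1998; done July 19, 1998 — timely.
Step 6 — 18 and 50 days from August 6, 1998 (end of the 18-day waiting period, which began when a hearing date is requested on July 19, 1998) are August 24, 1998 and September 25, 1998 respectively; September 22, 1998 falls inside that range.
Step 7 — counting 12 days from October 9, 1998 (end of the 17-day review period, which began when the proposed findings are lodged on September 22, 1998) gives a deadline of October 21, 1998; completed October 17, 1998, before the deadline.

None — every step was satisfied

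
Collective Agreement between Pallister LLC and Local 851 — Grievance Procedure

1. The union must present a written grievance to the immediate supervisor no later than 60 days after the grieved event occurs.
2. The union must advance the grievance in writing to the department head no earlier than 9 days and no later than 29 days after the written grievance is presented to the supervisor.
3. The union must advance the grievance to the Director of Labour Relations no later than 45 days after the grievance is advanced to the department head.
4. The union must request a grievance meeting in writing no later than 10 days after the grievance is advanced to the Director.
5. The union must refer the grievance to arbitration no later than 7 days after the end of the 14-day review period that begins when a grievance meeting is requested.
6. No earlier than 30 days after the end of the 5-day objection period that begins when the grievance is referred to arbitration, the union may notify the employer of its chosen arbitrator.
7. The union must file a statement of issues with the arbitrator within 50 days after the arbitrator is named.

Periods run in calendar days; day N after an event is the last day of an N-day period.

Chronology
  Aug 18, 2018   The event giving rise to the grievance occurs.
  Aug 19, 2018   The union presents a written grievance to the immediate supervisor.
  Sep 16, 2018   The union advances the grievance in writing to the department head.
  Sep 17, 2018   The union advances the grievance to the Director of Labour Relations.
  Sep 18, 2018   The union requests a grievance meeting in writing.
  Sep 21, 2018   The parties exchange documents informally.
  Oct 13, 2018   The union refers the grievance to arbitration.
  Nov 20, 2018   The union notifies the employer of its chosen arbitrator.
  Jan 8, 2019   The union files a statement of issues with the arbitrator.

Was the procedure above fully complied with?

Step 1 — counting 60 days from Aug 18, 2018 (when the grieved event occurs) gives a deadline of Oct 17, 2018; done Aug 19, 2018 — timely.
Step 2 — 9 and 29 days from Aug 19, 2018 (when the written grievance is presented to the supervisor) are Aug 28, 2018 and Sep 17, 2018 respectively; Sep 16, 2018 falls inside that range.
Step 3 — counting 45 days from Sep 16, 2018 (when the grievance is advanced to the department head) gives a deadline of Oct 31, 2018; completed Sep 17, 2018, before the deadline.
Step 4 — counting 10 days from Sep 17, 2018 (when the grievance is advanced to the Director) gives a deadline of Sep 27, 2018; completed Sep 18, 2018, before the deadline.
Step 5 — counting 7 days from Oct 2, 2018 (end of the 14-day review period, which began when a grievance meeting is requested on Sep 18, 2018) gives a deadline of Oct 9, 2018; done Oct 13, 2018 — 4 days late.

No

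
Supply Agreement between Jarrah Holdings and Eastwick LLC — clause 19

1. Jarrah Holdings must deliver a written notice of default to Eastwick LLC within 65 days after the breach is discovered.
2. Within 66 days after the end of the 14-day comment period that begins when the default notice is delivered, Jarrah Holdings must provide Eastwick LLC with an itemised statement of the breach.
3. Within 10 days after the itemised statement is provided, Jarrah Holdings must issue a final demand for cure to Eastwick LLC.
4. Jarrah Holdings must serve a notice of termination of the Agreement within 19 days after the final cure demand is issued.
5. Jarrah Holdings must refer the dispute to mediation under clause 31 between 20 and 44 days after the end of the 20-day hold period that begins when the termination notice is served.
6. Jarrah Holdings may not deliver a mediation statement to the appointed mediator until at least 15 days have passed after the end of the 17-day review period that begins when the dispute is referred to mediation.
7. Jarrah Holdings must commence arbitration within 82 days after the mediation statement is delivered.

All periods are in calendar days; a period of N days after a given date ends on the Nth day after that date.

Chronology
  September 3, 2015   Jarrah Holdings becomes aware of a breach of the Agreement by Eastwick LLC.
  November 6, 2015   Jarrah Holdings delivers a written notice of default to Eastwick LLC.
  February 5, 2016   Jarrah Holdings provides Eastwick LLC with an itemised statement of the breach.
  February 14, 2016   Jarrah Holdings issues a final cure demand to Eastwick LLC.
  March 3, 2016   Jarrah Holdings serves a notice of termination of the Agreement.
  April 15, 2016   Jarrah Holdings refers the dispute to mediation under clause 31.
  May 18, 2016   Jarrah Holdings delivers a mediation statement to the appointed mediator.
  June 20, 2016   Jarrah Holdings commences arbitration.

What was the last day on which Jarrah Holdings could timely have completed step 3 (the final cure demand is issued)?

Step 3 runs from February 5, 2016, when the itemised statement is provided. 10 days after February 5, 2016 is February 15, 2016.

February 15, 2016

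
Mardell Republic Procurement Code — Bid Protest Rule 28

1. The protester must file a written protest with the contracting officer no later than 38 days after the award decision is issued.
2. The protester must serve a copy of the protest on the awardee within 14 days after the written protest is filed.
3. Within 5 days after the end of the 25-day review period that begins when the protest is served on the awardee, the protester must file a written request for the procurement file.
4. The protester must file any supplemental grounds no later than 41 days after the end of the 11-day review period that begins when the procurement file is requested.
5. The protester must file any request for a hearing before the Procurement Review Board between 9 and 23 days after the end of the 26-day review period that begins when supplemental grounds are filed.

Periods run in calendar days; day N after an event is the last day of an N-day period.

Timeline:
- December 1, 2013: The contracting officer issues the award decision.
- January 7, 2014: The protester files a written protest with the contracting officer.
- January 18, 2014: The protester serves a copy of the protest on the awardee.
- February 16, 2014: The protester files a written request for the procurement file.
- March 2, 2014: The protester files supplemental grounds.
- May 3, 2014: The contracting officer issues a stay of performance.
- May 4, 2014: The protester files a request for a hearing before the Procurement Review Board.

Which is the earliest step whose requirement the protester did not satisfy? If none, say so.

Step 1 — counting 38 days from December 1, 2013 (when the award decision is issued) gives a deadline of January 8, 2014; January 7, 2014 is within that limit.
Step 2 — counting 14 days from January 7, 2014 (when the written protest is filed) gives a deadline of January 21, 2014; done January 18, 2014 — timely.
Step 3 — counting 5 days from February 12, 2014 (end of the 25-day review period, which began when the protest is served on the awardee on January 18, 2014) gives a deadline of February 17, 2014; February 16, 2014 is within that limit.
Step 4 — counting 41 days from February 27, 2014 (end of the 11-day review period, which began when the procurement file is requested on February 16, 2014) gives a deadline of April 9, 2014; completed March 2, 2014, before the deadline.
Step 5 — 9 and 23 days from March 28, 2014 (end of the 26-day review period, which began when supplemental grounds are filed on March 2, 2014) are April 6, 2014 and April 20, 2014 respectively; done May 4, 2014 — 14 days after the window closed.
The analysis stops there.

Step 5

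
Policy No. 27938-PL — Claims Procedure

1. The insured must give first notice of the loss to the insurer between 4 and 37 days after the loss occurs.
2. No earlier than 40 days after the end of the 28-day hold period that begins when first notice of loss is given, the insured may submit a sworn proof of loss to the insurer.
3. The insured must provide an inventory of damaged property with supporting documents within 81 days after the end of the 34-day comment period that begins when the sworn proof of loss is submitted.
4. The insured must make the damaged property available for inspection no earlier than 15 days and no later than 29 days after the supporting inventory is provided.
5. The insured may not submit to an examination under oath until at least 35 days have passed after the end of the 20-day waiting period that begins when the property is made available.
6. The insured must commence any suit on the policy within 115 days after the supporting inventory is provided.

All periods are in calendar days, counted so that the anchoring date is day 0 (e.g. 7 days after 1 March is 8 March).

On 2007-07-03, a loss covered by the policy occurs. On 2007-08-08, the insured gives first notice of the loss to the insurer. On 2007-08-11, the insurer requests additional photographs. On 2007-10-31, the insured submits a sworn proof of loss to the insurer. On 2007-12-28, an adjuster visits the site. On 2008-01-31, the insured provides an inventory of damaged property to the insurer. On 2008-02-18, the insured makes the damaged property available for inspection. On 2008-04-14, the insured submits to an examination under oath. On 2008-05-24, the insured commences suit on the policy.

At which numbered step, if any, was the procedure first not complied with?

None — every step was satisfied

Step 1: the window is 4–37 days after 2007-07-03 (when the loss occurs), so 2007-07-07 through 2007-08-09; done 2007-08-08, which is between those dates.
Step 2: the earliest permitted date is 40 days after 2007-09-05 (end of the 28-day hold period, which began when first notice of loss is given on 2007-08-08), i.e. 2007-10-15; 2007-10-31 is on or after that date.
Step 3: 81 days after 2007-12-04 (end of the 34-day comment period, which began when the sworn proof of loss is submitted on 2007-10-31) is 2008-02-23; completed 2008-01-31, before the deadline.
Step 4: the window is 15–29 days after 2008-01-31 (when the supporting inventory is provided), so 2008-02-15 through 2008-02-29; 2008-02-18 falls inside that range.
Step 5: the earliest permitted date is 35 days after 2008-03-09 (end of the 20-day waiting period, which began when the property is made available on 2008-02-18), i.e. 2008-04-13; 2008-04-14 is on or after that date.
Step 6: 115 days after 2008-01-31 (when the supporting inventory is provided) is 2008-05-25; completed 2008-05-24, before the deadline.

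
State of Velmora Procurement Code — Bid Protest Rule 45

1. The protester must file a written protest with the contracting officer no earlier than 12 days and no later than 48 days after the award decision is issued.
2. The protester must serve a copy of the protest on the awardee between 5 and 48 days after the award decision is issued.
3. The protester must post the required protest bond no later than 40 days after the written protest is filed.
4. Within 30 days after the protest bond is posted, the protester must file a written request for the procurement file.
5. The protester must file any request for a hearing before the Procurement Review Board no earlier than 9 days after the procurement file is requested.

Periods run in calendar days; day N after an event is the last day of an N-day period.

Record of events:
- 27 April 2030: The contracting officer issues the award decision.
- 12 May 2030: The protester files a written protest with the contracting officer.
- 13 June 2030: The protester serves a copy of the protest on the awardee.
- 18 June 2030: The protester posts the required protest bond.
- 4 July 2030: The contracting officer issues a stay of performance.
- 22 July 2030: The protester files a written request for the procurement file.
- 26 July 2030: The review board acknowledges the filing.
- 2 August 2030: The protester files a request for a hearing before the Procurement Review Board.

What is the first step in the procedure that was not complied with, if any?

Step 4

Step 1: the window is 12–48 days after 27 April 2030 (when the award decision is issued), so 9 May 2030 through 14 June 2030; done 12 May 2030 — within the window.
Step 2: the window is 5–48 days after 27 April 2030 (when the award decision is issued), so 2 May 2030 through 14 June 2030; done 13 June 2030, which is between those dates.
Step 3: 40 days after 12 May 2030 (when the written protest is filed) is 21 June 2030; completed 18 June 2030, before the deadline.
Step 4: 30 days after 18 June 2030 (when the protest bond is posted) is 18 July 2030; done 22 July 2030 — 4 days late.
The analysis stops there.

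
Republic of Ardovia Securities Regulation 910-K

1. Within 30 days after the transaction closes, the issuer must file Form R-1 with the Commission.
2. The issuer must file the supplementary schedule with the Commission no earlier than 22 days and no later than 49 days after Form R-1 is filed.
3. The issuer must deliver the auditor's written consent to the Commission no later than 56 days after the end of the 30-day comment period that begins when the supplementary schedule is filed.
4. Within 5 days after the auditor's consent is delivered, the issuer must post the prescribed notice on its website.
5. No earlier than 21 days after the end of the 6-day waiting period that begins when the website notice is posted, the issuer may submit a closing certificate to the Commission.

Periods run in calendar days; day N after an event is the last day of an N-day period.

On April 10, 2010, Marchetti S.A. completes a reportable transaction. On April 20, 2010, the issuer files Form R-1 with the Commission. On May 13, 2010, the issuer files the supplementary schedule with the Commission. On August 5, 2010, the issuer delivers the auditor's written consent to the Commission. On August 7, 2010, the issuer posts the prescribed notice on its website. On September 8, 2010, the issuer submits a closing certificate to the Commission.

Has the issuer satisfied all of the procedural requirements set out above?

Yes

Step 1 — counting 30 days from April 10, 2010 (when the transaction closes) gives a deadline of May 10, 2010; completed April 20, 2010, before the deadline.
Step 2 — 22 and 49 days from April 20, 2010 (when Form R-1 is filed) are May 12, 2010 and June 8, 2010 respectively; done May 13, 2010 — within the window.
Step 3 — counting 56 days from June 12, 2010 (end of the 30-day comment period, which began when the supplementary schedule is filed on May 13, 2010) gives a deadline of August 7, 2010; completed August 5, 2010, before the deadline.
Step 4 — counting 5 days from August 5, 2010 (when the auditor's consent is delivered) gives a deadline of August 10, 2010; August 7, 2010 is within that limit.
Step 5 — must wait 21 days from August 13, 2010 (end of the 6-day waiting period, which began when the website notice is posted on August 7, 2010), so not before September 3, 2010; done September 8, 2010, after the minimum wait.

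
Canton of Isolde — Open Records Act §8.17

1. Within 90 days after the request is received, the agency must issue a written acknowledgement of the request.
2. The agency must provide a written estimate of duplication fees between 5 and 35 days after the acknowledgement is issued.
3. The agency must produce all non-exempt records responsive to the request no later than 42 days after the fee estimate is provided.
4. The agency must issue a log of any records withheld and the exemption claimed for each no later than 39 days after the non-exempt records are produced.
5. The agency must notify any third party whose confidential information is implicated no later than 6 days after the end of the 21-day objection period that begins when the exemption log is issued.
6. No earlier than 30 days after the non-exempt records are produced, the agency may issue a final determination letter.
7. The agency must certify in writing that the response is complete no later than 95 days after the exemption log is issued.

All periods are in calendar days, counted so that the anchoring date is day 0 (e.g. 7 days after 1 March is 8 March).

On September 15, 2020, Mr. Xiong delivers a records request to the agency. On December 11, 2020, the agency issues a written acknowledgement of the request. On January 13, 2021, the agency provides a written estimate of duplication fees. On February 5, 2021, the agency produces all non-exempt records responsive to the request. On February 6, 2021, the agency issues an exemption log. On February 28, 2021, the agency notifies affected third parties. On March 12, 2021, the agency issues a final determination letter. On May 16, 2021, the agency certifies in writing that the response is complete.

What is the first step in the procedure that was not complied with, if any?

Step 7

Step 1: 90 days after September 15, 2020 (when the request is received) is December 14, 2020; done December 11, 2020 — timely.
Step 2: the window is 5–35 days after December 11, 2020 (when the acknowledgement is issued), so December 16, 2020 through January 15, 2021; done January 13, 2021 — within the window.
Step 3: 42 days after January 13, 2021 (when the fee estimate is provided) is February 24, 2021; February 5, 2021 is within that limit.
Step 4: 39 days after February 5, 2021 (when the non-exempt records are produced) is March 16, 2021; completed February 6, 2021, before the deadline.
Step 5: 6 days after February 27, 2021 (end of the 21-day objection period, which began when the exemption log is issued on February 6, 2021) is March 5, 2021; completed February 28, 2021, before the deadline.
Step 6: the earliest permitted date is 30 days after February 5, 2021 (when the non-exempt records are produced), i.e. March 7, 2021; March 12, 2021 is on or after that date.
Step 7: 95 days after February 6, 2021 (when the exemption log is issued) is May 12, 2021; not done until May 16, 2021, 4 days after the deadline.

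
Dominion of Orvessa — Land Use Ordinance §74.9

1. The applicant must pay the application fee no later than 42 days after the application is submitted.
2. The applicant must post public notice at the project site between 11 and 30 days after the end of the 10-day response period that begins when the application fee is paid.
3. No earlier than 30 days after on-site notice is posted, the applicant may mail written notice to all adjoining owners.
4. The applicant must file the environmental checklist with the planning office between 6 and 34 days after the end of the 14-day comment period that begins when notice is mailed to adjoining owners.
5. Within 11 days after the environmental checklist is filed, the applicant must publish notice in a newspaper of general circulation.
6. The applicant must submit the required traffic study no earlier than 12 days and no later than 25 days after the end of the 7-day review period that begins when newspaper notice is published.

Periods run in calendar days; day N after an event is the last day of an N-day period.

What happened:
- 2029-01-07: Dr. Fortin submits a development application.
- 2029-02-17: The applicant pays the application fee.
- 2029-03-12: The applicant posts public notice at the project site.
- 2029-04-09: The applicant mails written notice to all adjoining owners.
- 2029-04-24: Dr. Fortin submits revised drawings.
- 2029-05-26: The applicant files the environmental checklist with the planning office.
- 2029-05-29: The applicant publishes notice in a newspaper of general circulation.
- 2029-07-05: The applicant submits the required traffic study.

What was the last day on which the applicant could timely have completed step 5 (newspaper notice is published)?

Step 5 runs from 2029-05-26, when the environmental checklist is filed. 11 days after 2029-05-26 is 2029-06-06.

2029-06-06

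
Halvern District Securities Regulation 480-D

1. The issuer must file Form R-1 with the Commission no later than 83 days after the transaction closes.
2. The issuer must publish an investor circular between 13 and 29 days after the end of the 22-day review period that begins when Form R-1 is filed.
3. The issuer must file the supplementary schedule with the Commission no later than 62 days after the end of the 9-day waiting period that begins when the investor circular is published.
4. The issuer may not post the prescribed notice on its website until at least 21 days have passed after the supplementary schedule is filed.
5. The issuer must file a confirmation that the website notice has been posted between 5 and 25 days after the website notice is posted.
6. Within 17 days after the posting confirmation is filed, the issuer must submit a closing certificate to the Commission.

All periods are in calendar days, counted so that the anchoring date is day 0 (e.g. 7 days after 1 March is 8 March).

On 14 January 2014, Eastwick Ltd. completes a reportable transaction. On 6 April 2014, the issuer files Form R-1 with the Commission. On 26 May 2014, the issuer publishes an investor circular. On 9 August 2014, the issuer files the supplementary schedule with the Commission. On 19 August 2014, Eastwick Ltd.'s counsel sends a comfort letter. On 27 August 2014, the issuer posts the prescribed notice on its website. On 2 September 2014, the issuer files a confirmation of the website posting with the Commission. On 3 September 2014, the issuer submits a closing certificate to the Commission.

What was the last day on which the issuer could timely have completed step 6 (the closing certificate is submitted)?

Step 6 runs from 2 September 2014, when the posting confirmation is filed. 17 days after 2 September 2014 is 19 September 2014.

19 September 2014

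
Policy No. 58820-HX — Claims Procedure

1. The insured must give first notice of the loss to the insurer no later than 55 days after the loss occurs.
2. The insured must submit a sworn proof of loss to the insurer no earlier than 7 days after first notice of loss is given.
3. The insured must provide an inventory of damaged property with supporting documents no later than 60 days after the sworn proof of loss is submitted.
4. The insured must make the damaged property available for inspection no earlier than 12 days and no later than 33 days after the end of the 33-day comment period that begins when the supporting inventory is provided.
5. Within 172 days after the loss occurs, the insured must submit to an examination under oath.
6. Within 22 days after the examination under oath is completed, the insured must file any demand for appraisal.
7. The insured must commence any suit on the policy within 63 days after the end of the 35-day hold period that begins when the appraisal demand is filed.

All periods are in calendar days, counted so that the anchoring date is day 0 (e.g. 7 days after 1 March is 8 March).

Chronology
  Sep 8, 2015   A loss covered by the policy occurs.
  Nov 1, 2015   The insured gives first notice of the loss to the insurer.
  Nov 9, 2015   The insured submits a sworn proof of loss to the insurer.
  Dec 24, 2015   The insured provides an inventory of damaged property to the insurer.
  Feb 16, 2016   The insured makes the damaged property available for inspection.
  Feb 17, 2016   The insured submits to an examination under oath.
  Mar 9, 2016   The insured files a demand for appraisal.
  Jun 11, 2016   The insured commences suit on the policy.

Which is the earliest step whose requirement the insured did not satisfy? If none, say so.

None — every step was satisfied

Step 1: 55 days after Sep 8, 2015 (when the loss occurs) is Nov 2, 2015; Nov 1, 2015 is within that limit.
Step 2: the earliest permitted date is 7 days after Nov 1, 2015 (when first notice of loss is given), i.e. Nov 8, 2015; Nov 9, 2015 is on or after that date.
Step 3: 60 days after Nov 9, 2015 (when the sworn proof of loss is submitted) is Jan 8, 2016; Dec 24, 2015 is within that limit.
Step 4: the window is 12–33 days after Jan 26, 2016 (end of the 33-day comment period, which began when the supporting inventory is provided on Dec 24, 2015), so Feb 7, 2016 through Feb 28, 2016; done Feb 16, 2016 — within the window.
Step 5: 172 days after Sep 8, 2015 (when the loss occurs) is Feb 27, 2016; Feb 17, 2016 is within that limit.
Step 6: 22 days after Feb 17, 2016 (when the examination under oath is completed) is Mar 10, 2016; done Mar 9, 2016 — timely.
Step 7: 63 days after Apr 13, 2016 (end of the 35-day hold period, which began when the appraisal demand is filed on Mar 9, 2016) is Jun 15, 2016; completed Jun 11, 2016, before the deadline.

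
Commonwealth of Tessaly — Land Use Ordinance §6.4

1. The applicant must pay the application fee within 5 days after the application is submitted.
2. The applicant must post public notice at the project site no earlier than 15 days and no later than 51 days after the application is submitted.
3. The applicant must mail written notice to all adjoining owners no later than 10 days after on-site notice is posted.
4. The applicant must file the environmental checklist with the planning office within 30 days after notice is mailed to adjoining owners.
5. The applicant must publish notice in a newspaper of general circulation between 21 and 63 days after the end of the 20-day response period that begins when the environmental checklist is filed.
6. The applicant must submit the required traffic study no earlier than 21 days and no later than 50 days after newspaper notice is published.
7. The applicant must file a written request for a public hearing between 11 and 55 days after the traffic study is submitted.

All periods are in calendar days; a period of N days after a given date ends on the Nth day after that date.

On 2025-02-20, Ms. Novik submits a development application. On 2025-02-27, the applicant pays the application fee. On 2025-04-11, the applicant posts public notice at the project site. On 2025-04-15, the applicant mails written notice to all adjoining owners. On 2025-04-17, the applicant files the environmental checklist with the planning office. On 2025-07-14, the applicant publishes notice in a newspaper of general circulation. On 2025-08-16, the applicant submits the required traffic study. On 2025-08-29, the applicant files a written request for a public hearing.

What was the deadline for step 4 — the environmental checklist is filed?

2025-05-15

Step 4 runs from 2025-04-15, when notice is mailed to adjoining owners. 30 days after 2025-04-15 is 2025-05-15.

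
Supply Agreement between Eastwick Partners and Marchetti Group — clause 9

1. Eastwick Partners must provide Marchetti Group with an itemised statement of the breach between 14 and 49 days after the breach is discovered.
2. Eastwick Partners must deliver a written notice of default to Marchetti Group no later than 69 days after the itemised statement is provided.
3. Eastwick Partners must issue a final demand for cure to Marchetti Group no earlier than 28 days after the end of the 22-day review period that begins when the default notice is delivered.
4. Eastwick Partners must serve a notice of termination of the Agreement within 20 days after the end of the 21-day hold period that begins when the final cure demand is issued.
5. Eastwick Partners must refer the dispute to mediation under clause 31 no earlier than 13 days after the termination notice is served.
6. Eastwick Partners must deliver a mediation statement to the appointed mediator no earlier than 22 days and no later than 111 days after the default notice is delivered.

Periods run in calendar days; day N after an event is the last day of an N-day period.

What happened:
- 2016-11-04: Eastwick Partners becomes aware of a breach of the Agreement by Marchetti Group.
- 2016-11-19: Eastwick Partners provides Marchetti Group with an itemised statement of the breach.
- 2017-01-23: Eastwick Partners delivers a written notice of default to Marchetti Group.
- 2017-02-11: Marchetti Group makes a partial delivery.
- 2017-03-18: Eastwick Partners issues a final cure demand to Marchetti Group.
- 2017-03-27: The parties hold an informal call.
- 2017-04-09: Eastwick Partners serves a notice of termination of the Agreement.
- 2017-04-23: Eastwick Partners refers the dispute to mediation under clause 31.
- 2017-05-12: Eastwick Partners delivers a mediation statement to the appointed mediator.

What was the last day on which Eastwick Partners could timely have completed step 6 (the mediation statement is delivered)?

Step 6 runs from 2017-01-23, when the default notice is delivered. The window is 22–111 days after 2017-01-23; it closes on 2017-05-14.

2017-05-14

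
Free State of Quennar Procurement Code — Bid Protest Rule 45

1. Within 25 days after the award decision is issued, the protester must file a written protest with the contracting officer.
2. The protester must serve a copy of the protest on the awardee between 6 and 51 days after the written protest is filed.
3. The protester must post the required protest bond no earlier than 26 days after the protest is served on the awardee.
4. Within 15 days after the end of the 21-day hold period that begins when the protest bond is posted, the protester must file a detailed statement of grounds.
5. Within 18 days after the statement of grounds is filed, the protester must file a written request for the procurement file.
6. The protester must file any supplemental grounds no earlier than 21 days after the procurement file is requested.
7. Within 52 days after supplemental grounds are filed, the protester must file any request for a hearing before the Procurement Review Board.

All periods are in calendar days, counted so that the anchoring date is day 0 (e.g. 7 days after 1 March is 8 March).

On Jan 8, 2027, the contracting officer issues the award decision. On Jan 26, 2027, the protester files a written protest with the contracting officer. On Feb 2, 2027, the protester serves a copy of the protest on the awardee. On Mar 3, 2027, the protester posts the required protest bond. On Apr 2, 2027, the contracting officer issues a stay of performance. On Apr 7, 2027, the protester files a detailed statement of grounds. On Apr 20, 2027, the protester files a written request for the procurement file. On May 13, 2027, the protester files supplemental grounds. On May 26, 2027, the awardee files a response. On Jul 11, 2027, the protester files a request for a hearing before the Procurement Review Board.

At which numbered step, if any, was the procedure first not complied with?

(1) due by Jan 8, 2027 + 25 days = Feb 2, 2027; Jan 26, 2027 is within that limit.
(2) the permitted window runs from Jan 26, 2027 + 6 = Feb 1, 2027 to Jan 26, 2027 + 51 = Mar 18, 2027; done Feb 2, 2027, which is between those dates.
(3) permitted from Feb 2, 2027 + 26 days = Feb 28, 2027 onward; Mar 3, 2027 is on or after that date.
(4) due by Mar 24, 2027 + 15 days = Apr 8, 2027; Apr 7, 2027 is within that limit.
(5) due by Apr 7, 2027 + 18 days = Apr 25, 2027; completed Apr 20, 2027, before the deadline.
(6) permitted from Apr 20, 2027 + 21 days = May 11, 2027 onward; done May 13, 2027 — permitted.
(7) due by May 13, 2027 + 52 days = Jul 4, 2027; Jul 11, 2027 misses that deadline by 7 days.
That is the first point of non-compliance.

Step 7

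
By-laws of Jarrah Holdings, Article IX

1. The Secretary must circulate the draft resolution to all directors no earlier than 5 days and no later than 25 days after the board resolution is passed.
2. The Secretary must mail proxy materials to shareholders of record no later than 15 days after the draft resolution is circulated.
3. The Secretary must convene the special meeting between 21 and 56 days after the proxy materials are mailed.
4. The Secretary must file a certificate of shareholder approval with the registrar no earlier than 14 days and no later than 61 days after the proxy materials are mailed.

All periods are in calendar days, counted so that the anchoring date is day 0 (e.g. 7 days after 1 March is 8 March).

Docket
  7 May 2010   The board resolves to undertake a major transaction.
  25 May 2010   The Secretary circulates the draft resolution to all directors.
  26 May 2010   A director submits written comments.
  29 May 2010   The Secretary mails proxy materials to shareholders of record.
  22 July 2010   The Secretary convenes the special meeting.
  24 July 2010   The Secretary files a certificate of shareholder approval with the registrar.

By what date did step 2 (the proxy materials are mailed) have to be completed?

9 June 2010

Step 2 runs from 25 May 2010, when the draft resolution is circulated. 15 days after 25 May 2010 is 9 June 2010.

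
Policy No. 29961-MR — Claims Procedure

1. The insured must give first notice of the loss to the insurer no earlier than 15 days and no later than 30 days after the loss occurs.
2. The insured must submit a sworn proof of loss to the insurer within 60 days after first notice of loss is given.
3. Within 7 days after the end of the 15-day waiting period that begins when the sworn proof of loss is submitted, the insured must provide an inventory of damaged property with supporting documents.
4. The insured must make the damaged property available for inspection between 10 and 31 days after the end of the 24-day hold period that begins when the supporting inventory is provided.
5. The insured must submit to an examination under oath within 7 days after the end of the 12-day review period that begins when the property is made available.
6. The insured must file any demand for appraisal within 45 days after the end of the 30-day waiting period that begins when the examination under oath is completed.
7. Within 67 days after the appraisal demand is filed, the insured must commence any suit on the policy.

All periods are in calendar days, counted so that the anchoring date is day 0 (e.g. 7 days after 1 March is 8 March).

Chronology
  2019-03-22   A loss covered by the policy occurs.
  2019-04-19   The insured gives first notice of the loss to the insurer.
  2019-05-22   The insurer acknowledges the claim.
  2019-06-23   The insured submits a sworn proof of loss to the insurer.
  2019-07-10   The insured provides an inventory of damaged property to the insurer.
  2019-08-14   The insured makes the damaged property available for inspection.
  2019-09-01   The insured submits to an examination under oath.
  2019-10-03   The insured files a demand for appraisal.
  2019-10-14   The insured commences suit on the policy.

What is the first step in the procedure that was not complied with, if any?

Step 1: the window is 15–30 days after 2019-03-22 (when the loss occurs), so 2019-04-06 through 2019-04-21; done 2019-04-19 — within the window.
Step 2: 60 days after 2019-04-19 (when first notice of loss is given) is 2019-06-18; not done until 2019-06-23, 5 days after the deadline.

Step 2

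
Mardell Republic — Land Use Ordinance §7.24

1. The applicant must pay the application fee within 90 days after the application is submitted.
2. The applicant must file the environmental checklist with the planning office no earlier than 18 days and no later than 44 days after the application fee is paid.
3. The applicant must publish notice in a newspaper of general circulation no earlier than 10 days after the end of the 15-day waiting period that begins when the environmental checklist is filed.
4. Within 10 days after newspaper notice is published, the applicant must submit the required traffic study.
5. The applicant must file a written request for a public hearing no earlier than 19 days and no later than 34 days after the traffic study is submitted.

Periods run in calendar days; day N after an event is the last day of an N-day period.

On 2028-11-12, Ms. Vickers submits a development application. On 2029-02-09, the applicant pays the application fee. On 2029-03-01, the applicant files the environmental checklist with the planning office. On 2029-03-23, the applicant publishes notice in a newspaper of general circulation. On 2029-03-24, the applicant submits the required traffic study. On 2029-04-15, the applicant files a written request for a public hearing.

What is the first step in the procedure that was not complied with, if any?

Step 1 — counting 90 days from 2028-11-12 (when the application is submitted) gives a deadline of 2029-02-10; completed 2029-02-09, before the deadline.
Step 2 — 18 and 44 days from 2029-02-09 (when the application fee is paid) are 2029-02-27 and 2029-03-25 respectively; done 2029-03-01 — within the window.
Step 3 — must wait 10 days from 2029-03-16 (end of the 15-day waiting period, which began when the environmental checklist is filed on 2029-03-01), so not before 2029-03-26; 2029-03-23 is 3 days before the earliest permitted date.

Step 3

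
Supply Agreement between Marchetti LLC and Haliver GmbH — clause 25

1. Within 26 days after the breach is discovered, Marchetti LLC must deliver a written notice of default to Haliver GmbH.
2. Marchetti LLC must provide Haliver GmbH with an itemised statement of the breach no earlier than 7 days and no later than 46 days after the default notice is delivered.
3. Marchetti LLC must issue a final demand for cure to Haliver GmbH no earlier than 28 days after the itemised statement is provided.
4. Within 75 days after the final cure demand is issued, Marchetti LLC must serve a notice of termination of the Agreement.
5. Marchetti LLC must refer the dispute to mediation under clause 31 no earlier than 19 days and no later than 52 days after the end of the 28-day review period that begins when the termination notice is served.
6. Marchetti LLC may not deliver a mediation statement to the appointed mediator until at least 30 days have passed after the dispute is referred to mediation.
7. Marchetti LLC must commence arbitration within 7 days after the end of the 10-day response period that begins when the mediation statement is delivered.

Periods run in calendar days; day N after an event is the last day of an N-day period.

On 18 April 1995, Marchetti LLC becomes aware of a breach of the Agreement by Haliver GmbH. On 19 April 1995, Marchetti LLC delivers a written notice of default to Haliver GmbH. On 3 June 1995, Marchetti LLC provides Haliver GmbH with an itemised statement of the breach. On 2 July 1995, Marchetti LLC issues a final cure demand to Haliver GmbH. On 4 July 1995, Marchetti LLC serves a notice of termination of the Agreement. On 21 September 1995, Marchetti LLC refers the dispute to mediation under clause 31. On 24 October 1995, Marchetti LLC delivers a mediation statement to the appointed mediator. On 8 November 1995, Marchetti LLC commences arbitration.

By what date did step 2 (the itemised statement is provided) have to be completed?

4 June 1995

Step 2 runs from 19 April 1995, when the default notice is delivered. The window is 7–46 days after 19 April 1995; it closes on 4 June 1995.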